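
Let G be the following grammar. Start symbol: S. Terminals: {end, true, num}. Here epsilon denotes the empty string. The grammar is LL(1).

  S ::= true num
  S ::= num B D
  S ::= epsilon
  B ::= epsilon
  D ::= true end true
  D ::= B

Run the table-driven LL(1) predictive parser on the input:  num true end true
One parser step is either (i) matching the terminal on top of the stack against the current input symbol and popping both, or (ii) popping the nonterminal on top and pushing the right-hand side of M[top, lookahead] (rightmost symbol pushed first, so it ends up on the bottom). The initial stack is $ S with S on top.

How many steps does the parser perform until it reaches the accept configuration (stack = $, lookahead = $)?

step 1: stack=$ S  input=num true end true $  — expand S ::= num B D
step 2: stack=$ D B num  input=num true end true $  — match num
step 3: stack=$ D B  input=true end true $  — expand B ::= epsilon
step 4: stack=$ D  input=true end true $  — expand D ::= true end true
step 5: stack=$ true end true  input=true end true $  — match true
step 6: stack=$ true end  input=end true $  — match end
step 7: stack=$ true  input=true $  — match true
Accept reached after 7 steps.

7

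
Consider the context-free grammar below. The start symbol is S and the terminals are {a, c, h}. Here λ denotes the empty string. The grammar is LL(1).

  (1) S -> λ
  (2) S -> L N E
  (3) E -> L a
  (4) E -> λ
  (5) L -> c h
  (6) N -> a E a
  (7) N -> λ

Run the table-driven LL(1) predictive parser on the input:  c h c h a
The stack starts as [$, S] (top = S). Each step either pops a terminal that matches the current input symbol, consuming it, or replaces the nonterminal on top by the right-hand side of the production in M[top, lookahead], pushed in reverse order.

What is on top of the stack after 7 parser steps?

step 1: stack=$ S  input=c h c h a $  — expand S -> L N E
step 2: stack=$ E N L  input=c h c h a $  — expand L -> c h
step 3: stack=$ E N h c  input=c h c h a $  — match c
step 4: stack=$ E N h  input=h c h a $  — match h
step 5: stack=$ E N  input=c h a $  — expand N -> λ
step 6: stack=$ E  input=c h a $  — expand E -> L a
step 7: stack=$ a L  input=c h a $  — expand L -> c h
Stack after step 7: $ a h c (top = c).

c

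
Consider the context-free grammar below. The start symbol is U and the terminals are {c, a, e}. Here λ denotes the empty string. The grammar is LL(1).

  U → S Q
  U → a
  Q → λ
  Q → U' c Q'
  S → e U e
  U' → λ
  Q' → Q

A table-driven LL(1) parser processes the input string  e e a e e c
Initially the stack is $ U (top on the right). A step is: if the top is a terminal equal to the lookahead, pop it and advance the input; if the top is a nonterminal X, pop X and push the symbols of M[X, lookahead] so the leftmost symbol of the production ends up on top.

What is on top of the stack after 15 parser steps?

Q

      Stack          Input          Action
   1  $ U            e e a e e c $  expand U → S Q
   2  $ Q S          e e a e e c $  expand S → e U e
   3  $ Q e U e      e e a e e c $  match e
   4  $ Q e U        e a e e c $    expand U → S Q
   5  $ Q e Q S      e a e e c $    expand S → e U e
   6  $ Q e Q e U e  e a e e c $    match e
   7  $ Q e Q e U    a e e c $      expand U → a
   8  $ Q e Q e a    a e e c $      match a
   9  $ Q e Q e      e e c $        match e
  10  $ Q e Q        e c $          expand Q → λ
  11  $ Q e          e c $          match e
  12  $ Q            c $            expand Q → U' c Q'
  13  $ Q' c U'      c $            expand U' → λ
  14  $ Q' c         c $            match c
  15  $ Q'           $              expand Q' → Q
Stack after step 15: $ Q (top = Q).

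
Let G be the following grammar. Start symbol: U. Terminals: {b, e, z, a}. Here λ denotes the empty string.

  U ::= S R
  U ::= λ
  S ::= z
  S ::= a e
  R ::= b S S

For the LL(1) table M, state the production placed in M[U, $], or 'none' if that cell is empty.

FIRST(S): from S::=z we get {z}; from S::=a e we get {a}. So FIRST(S) = {a, z}.
FIRST(R): from R::=b S S we get {b}. So FIRST(R) = {b}.
FIRST(U): from U::=S R we get {a, z}; from U::=λ we get {λ}. So FIRST(U) = {λ, a, z}.
FOLLOW(U) includes $ since U is the start symbol.
FOLLOW(U): U appears on no right-hand side. Thus FOLLOW(U) = {$}.
For U ::= S R: FIRST(S R) = {a, z}, so it goes in M[U, t] for t ∈ {a, z}.
For U ::= λ: FIRST(λ) = {λ}, so it goes in M[U, t] for t ∈ {}; since λ ∈ FIRST, also for every t ∈ FOLLOW(U) = {$}.

U ::= λ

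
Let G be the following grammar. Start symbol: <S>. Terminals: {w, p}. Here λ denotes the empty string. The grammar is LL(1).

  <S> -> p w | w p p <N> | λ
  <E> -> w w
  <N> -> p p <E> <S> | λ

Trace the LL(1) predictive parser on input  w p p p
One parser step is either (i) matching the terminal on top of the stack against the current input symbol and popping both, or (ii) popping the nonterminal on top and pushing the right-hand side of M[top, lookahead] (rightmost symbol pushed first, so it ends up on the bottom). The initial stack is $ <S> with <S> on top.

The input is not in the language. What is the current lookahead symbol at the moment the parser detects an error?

$

step 1: stack=$ <S>  input=w p p p $  — expand <S> -> w p p <N>
step 2: stack=$ <N> p p w  input=w p p p $  — match w
step 3: stack=$ <N> p p  input=p p p $  — match p
step 4: stack=$ <N> p  input=p p $  — match p
step 5: stack=$ <N>  input=p $  — expand <N> -> p p <E> <S>
step 6: stack=$ <S> <E> p p  input=p $  — match p
step 7: stack=$ <S> <E> p  input=$  — error: top is terminal p but lookahead is $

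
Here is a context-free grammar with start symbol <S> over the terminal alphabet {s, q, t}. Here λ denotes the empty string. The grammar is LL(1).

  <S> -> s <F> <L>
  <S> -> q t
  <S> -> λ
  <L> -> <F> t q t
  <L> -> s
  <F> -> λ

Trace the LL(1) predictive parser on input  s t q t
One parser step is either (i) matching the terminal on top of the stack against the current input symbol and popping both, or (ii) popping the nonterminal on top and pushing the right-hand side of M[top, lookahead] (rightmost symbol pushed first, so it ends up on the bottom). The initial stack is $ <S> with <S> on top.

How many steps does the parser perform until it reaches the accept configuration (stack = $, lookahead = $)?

step 1: stack=$ <S>  input=s t q t $  — expand <S> -> s <F> <L>
step 2: stack=$ <L> <F> s  input=s t q t $  — match s
step 3: stack=$ <L> <F>  input=t q t $  — expand <F> -> λ
step 4: stack=$ <L>  input=t q t $  — expand <L> -> <F> t q t
step 5: stack=$ t q t <F>  input=t q t $  — expand <F> -> λ
step 6: stack=$ t q t  input=t q t $  — match t
step 7: stack=$ t q  input=q t $  — match q
step 8: stack=$ t  input=t $  — match t
Accept reached after 8 steps.

8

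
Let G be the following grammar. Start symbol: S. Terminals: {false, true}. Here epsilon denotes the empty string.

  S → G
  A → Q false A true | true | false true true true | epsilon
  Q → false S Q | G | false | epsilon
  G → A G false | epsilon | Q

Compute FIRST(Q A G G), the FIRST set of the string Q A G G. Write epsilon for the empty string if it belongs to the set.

FIRST(S): from S→G we get {epsilon, false, true}. So FIRST(S) = {epsilon, false, true}.
FIRST(A): from A→Q false A true we get {false, true}; from A→true we get {true}; from A→false true true true we get {false}; from A→epsilon we get {epsilon}. So FIRST(A) = {epsilon, false, true}.
FIRST(Q): from Q→false S Q we get {false}; from Q→G we get {epsilon, false, true}; from Q→false we get {false}; from Q→epsilon we get {epsilon}. So FIRST(Q) = {epsilon, false, true}.
FIRST(G): from G→A G false we get {false, true}; from G→epsilon we get {epsilon}; from G→Q we get {epsilon, false, true}. So FIRST(G) = {epsilon, false, true}.
FIRST(Q A G G): take FIRST of each symbol in turn, carrying on past any symbol whose FIRST contains epsilon; result {epsilon, false, true}.

{epsilon, false, true}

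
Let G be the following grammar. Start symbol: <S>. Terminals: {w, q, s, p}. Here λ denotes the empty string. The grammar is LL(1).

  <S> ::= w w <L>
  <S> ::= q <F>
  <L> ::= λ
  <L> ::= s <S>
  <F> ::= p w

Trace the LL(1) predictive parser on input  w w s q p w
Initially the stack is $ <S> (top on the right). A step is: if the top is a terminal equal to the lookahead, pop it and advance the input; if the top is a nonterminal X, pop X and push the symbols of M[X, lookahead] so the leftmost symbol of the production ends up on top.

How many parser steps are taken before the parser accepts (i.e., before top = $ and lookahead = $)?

      Stack      Input          Action
   1  $ <S>      w w s q p w $  expand <S> ::= w w <L>
   2  $ <L> w w  w w s q p w $  match w
   3  $ <L> w    w s q p w $    match w
   4  $ <L>      s q p w $      expand <L> ::= s <S>
   5  $ <S> s    s q p w $      match s
   6  $ <S>      q p w $        expand <S> ::= q <F>
   7  $ <F> q    q p w $        match q
   8  $ <F>      p w $          expand <F> ::= p w
   9  $ w p      p w $          match p
  10  $ w        w $            match w
Accept reached after 10 steps.

10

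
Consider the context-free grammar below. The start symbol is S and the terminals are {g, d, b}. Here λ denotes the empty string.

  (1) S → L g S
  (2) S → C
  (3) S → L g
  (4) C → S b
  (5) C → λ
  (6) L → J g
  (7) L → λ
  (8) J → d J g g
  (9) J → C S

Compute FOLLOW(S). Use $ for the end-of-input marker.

{$, b, g}

FIRST(S) = {λ, b, d, g}  (via L g S, C, L g)
FIRST(C) = {λ, b, d, g}  (via S b)
FIRST(J) = {λ, b, d, g}  (via C S)
FIRST(L) = {λ, b, d, g}  (via J g)
FOLLOW(S) includes $ since S is the start symbol.
FOLLOW(L): in S→L g S, L is followed by g S with FIRST {g}; in S→L g, L is followed by g with FIRST {g}. Thus FOLLOW(L) = {g}.
FOLLOW(J): in L→J g, J is followed by g with FIRST {g}; in J→d J g g, J is followed by g g with FIRST {g}. Thus FOLLOW(J) = {g}.
FOLLOW(S): in S→L g S, the suffix after S is empty (adds nothing new); in C→S b, S is followed by b with FIRST {b}; in J→C S, the suffix after S is empty, so FOLLOW(S) ⊇ FOLLOW(J) = {g}. Thus FOLLOW(S) = {$, b, g}.
FOLLOW(C): in S→C, the suffix after C is empty, so FOLLOW(C) ⊇ FOLLOW(S) = {$, b, g}; in J→C S, C is followed by S with FIRST {λ, b, d, g}; in J→C S, the suffix after C is nullable, so FOLLOW(C) ⊇ FOLLOW(J) = {g}. Thus FOLLOW(C) = {$, b, d, g}.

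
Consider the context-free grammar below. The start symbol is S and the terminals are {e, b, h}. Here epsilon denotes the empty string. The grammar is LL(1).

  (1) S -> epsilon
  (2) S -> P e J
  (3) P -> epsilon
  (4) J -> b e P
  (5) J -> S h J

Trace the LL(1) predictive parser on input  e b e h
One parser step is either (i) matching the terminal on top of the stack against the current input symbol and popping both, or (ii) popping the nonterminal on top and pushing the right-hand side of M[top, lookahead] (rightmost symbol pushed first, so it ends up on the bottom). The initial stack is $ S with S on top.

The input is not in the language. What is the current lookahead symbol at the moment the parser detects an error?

h

step 1: stack=$ S  input=e b e h $  — expand S -> P e J
step 2: stack=$ J e P  input=e b e h $  — expand P -> epsilon
step 3: stack=$ J e  input=e b e h $  — match e
step 4: stack=$ J  input=b e h $  — expand J -> b e P
step 5: stack=$ P e b  input=b e h $  — match b
step 6: stack=$ P e  input=e h $  — match e
step 7: stack=$ P  input=h $  — expand P -> epsilon
step 8: stack=$  input=h $  — error: stack empty but input remains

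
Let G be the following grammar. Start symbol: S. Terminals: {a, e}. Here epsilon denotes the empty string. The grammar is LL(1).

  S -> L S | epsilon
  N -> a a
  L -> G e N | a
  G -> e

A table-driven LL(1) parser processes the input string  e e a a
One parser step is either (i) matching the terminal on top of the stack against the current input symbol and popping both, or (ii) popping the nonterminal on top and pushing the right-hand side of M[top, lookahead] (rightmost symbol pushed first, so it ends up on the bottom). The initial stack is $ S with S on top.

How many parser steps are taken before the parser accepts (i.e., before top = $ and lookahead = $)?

9

     Stack      Input      Action
  1  $ S        e e a a $  expand S -> L S
  2  $ S L      e e a a $  expand L -> G e N
  3  $ S N e G  e e a a $  expand G -> e
  4  $ S N e e  e e a a $  match e
  5  $ S N e    e a a $    match e
  6  $ S N      a a $      expand N -> a a
  7  $ S a a    a a $      match a
  8  $ S a      a $        match a
  9  $ S        $          expand S -> epsilon
Accept reached after 9 steps.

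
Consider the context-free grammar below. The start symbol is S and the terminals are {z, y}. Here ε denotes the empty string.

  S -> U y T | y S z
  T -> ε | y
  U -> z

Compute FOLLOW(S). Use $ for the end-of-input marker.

{$, z}

FIRST(T): from T->ε we get {ε}; from T->y we get {y}. So FIRST(T) = {ε, y}.
FIRST(U): from U->z we get {z}. So FIRST(U) = {z}.
FIRST(S): from S->U y T we get {z}; from S->y S z we get {y}. So FIRST(S) = {y, z}.
FOLLOW(S) includes $ since S is the start symbol.
FOLLOW(S): in S->y S z, S is followed by z with FIRST {z}. Thus FOLLOW(S) = {$, z}.
FOLLOW(T): in S->U y T, the suffix after T is empty, so FOLLOW(T) ⊇ FOLLOW(S) = {$, z}. Thus FOLLOW(T) = {$, z}.
FOLLOW(U): in S->U y T, U is followed by y T with FIRST {y}. Thus FOLLOW(U) = {y}.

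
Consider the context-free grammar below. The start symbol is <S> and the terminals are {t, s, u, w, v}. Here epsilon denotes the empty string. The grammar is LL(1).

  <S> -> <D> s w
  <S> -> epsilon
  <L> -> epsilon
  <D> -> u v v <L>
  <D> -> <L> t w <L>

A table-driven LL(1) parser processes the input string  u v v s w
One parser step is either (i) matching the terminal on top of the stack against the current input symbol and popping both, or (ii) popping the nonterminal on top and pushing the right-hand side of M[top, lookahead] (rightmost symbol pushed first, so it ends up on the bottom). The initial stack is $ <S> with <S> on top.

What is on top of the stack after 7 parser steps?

w

     Stack            Input        Action
  1  $ <S>            u v v s w $  expand <S> -> <D> s w
  2  $ w s <D>        u v v s w $  expand <D> -> u v v <L>
  3  $ w s <L> v v u  u v v s w $  match u
  4  $ w s <L> v v    v v s w $    match v
  5  $ w s <L> v      v s w $      match v
  6  $ w s <L>        s w $        expand <L> -> epsilon
  7  $ w s            s w $        match s
Stack after step 7: $ w (top = w).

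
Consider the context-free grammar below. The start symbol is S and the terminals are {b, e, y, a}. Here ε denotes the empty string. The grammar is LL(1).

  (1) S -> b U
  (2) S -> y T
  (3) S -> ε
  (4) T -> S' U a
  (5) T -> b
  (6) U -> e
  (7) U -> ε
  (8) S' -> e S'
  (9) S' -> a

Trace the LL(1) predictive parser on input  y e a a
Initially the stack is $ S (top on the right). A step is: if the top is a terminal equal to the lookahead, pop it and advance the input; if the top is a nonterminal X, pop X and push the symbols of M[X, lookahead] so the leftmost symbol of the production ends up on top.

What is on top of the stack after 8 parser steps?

step 1: stack=$ S  input=y e a a $  — expand S -> y T
step 2: stack=$ T y  input=y e a a $  — match y
step 3: stack=$ T  input=e a a $  — expand T -> S' U a
step 4: stack=$ a U S'  input=e a a $  — expand S' -> e S'
step 5: stack=$ a U S' e  input=e a a $  — match e
step 6: stack=$ a U S'  input=a a $  — expand S' -> a
step 7: stack=$ a U a  input=a a $  — match a
step 8: stack=$ a U  input=a $  — expand U -> ε
Stack after step 8: $ a (top = a).

a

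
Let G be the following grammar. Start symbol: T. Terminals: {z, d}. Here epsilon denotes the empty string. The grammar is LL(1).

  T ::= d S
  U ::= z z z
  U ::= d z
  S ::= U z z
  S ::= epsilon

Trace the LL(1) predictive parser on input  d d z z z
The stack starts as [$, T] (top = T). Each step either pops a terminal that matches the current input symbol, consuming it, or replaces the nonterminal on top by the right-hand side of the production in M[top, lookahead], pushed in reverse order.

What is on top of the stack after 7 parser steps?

z

     Stack      Input        Action
  1  $ T        d d z z z $  expand T ::= d S
  2  $ S d      d d z z z $  match d
  3  $ S        d z z z $    expand S ::= U z z
  4  $ z z U    d z z z $    expand U ::= d z
  5  $ z z z d  d z z z $    match d
  6  $ z z z    z z z $      match z
  7  $ z z      z z $        match z
Stack after step 7: $ z (top = z).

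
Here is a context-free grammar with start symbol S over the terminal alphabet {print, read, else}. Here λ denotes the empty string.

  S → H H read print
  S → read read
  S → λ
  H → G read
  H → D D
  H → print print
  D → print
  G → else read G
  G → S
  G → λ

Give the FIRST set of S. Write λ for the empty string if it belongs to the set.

{λ, else, print, read}

FIRST(D): from D→print we get {print}. So FIRST(D) = {print}.
FIRST(S): from S→H H read print we get {else, print, read}; from S→read read we get {read}; from S→λ we get {λ}. So FIRST(S) = {λ, else, print, read}.
FIRST(G): from G→else read G we get {else}; from G→S we get {λ, else, print, read}; from G→λ we get {λ}. So FIRST(G) = {λ, else, print, read}.
FIRST(H): from H→G read we get {else, print, read}; from H→D D we get {print}; from H→print print we get {print}. So FIRST(H) = {else, print, read}.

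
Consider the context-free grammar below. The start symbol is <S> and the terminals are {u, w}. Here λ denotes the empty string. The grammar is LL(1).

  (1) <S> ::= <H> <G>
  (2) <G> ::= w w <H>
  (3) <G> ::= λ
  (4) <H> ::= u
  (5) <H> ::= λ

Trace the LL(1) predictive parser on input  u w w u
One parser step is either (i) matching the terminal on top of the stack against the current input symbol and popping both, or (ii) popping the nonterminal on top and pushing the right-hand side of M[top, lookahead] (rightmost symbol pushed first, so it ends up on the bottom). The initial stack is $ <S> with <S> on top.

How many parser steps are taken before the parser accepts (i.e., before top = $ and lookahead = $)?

8

     Stack      Input      Action
  1  $ <S>      u w w u $  expand <S> ::= <H> <G>
  2  $ <G> <H>  u w w u $  expand <H> ::= u
  3  $ <G> u    u w w u $  match u
  4  $ <G>      w w u $    expand <G> ::= w w <H>
  5  $ <H> w w  w w u $    match w
  6  $ <H> w    w u $      match w
  7  $ <H>      u $        expand <H> ::= u
  8  $ u        u $        match u
Accept reached after 8 steps.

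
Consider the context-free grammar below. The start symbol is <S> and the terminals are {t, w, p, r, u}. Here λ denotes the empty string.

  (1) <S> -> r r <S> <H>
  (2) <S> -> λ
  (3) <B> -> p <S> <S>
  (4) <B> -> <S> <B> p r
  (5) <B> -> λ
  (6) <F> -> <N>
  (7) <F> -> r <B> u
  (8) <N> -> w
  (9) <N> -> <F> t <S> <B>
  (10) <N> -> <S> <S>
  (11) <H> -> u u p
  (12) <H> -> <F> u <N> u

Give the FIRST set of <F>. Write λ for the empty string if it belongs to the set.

FIRST(<S>) = {λ, r}
FIRST(<B>) = {λ, p, r}  (via <S> <B> p r)
FIRST(<F>) = {λ, r, t, w}  (via <N>)
FIRST(<N>) = {λ, r, t, w}  (via <F> t <S> <B>, <S> <S>)
FIRST(<H>) = {r, t, u, w}  (via <F> u <N> u)

{λ, r, t, w}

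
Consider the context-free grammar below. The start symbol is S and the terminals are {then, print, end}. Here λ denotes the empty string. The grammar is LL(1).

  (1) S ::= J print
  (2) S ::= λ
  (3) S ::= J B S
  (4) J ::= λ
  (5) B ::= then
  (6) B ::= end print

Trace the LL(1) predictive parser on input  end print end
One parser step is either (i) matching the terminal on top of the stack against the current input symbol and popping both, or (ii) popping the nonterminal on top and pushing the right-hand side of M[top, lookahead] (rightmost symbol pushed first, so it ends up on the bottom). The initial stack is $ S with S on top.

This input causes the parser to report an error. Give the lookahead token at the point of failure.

$

      Stack          Input            Action
   1  $ S            end print end $  expand S ::= J B S
   2  $ S B J        end print end $  expand J ::= λ
   3  $ S B          end print end $  expand B ::= end print
   4  $ S print end  end print end $  match end
   5  $ S print      print end $      match print
   6  $ S            end $            expand S ::= J B S
   7  $ S B J        end $            expand J ::= λ
   8  $ S B          end $            expand B ::= end print
   9  $ S print end  end $            match end
  10  $ S print      $                error: top is terminal print but lookahead is $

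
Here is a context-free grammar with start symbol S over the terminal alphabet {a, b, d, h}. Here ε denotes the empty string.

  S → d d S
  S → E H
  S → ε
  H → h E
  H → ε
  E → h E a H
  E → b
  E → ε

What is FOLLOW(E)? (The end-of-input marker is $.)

{$, a, h}

FIRST(H): from H→h E we get {h}; from H→ε we get {ε}. So FIRST(H) = {ε, h}.
FIRST(E): from E→h E a H we get {h}; from E→b we get {b}; from E→ε we get {ε}. So FIRST(E) = {ε, b, h}.
FIRST(S): from S→d d S we get {d}; from S→E H we get {ε, b, h}; from S→ε we get {ε}. So FIRST(S) = {ε, b, d, h}.
FOLLOW(S) includes $ since S is the start symbol.
FOLLOW(S): in S→d d S, the suffix after S is empty (adds nothing new). Thus FOLLOW(S) = {$}.
FOLLOW(H): in S→E H, the suffix after H is empty, so FOLLOW(H) ⊇ FOLLOW(S) = {$}; in E→h E a H, the suffix after H is empty, so FOLLOW(H) ⊇ FOLLOW(E) = {$, a, h}. Thus FOLLOW(H) = {$, a, h}.
FOLLOW(E): in S→E H, E is followed by H with FIRST {ε, h}; in S→E H, the suffix after E is nullable, so FOLLOW(E) ⊇ FOLLOW(S) = {$}; in H→h E, the suffix after E is empty, so FOLLOW(E) ⊇ FOLLOW(H) = {$, a, h}; in E→h E a H, E is followed by a H with FIRST {a}. Thus FOLLOW(E) = {$, a, h}.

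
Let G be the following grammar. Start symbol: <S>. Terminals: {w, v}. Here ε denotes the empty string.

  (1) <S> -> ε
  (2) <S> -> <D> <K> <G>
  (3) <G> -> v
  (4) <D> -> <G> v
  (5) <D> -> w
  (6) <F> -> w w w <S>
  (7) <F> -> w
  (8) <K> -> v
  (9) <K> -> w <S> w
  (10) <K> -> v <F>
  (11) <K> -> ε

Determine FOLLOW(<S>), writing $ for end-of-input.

FIRST(<G>) = {v}
FIRST(<F>) = {w}
FIRST(<K>) = {ε, v, w}
FIRST(<D>) = {v, w}  (via <G> v)
FIRST(<S>) = {ε, v, w}  (via <D> <K> <G>)
FOLLOW(<S>) includes $ since <S> is the start symbol.
FOLLOW(<D>): in <S>-><D> <K> <G>, <D> is followed by <K> <G> with FIRST {v, w}. Thus FOLLOW(<D>) = {v, w}.
FOLLOW(<K>): in <S>-><D> <K> <G>, <K> is followed by <G> with FIRST {v}. Thus FOLLOW(<K>) = {v}.
FOLLOW(<F>): in <K>->v <F>, the suffix after <F> is empty, so FOLLOW(<F>) ⊇ FOLLOW(<K>) = {v}. Thus FOLLOW(<F>) = {v}.
FOLLOW(<S>): in <F>->w w w <S>, the suffix after <S> is empty, so FOLLOW(<S>) ⊇ FOLLOW(<F>) = {v}; in <K>->w <S> w, <S> is followed by w with FIRST {w}. Thus FOLLOW(<S>) = {$, v, w}.
FOLLOW(<G>): in <S>-><D> <K> <G>, the suffix after <G> is empty, so FOLLOW(<G>) ⊇ FOLLOW(<S>) = {$, v, w}; in <D>-><G> v, <G> is followed by v with FIRST {v}. Thus FOLLOW(<G>) = {$, v, w}.

{$, v, w}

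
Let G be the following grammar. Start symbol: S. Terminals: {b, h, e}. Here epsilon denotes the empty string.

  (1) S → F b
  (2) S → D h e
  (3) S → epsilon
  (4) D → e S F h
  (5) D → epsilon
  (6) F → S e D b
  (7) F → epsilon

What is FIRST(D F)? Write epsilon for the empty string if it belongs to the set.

FIRST(D): from D→e S F h we get {e}; from D→epsilon we get {epsilon}. So FIRST(D) = {epsilon, e}.
FIRST(S): from S→F b we get {b, e, h}; from S→D h e we get {e, h}; from S→epsilon we get {epsilon}. So FIRST(S) = {epsilon, b, e, h}.
FIRST(F): from F→S e D b we get {b, e, h}; from F→epsilon we get {epsilon}. So FIRST(F) = {epsilon, b, e, h}.
FIRST(D F): take FIRST of each symbol in turn, carrying on past any symbol whose FIRST contains epsilon; result {epsilon, b, e, h}.

{epsilon, b, e, h}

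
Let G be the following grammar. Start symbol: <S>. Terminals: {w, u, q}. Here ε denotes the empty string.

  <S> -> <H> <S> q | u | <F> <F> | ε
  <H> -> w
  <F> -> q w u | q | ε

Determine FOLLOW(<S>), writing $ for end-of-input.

{$, q}

FIRST(<H>) = {w}
FIRST(<F>) = {ε, q}
FIRST(<S>) = {ε, q, u, w}  (via <H> <S> q, <F> <F>)
FOLLOW(<S>) includes $ since <S> is the start symbol.
FOLLOW(<S>): in <S>-><H> <S> q, <S> is followed by q with FIRST {q}. Thus FOLLOW(<S>) = {$, q}.
FOLLOW(<H>): in <S>-><H> <S> q, <H> is followed by <S> q with FIRST {q, u, w}. Thus FOLLOW(<H>) = {q, u, w}.
FOLLOW(<F>): in <S>-><F> <F> (occurrence 1), <F> is followed by <F> with FIRST {ε, q}; in <S>-><F> <F> (occurrence 1), the suffix after <F> is nullable, so FOLLOW(<F>) ⊇ FOLLOW(<S>) = {$, q}; in <S>-><F> <F> (occurrence 2), the suffix after <F> is empty, so FOLLOW(<F>) ⊇ FOLLOW(<S>) = {$, q}. Thus FOLLOW(<F>) = {$, q}.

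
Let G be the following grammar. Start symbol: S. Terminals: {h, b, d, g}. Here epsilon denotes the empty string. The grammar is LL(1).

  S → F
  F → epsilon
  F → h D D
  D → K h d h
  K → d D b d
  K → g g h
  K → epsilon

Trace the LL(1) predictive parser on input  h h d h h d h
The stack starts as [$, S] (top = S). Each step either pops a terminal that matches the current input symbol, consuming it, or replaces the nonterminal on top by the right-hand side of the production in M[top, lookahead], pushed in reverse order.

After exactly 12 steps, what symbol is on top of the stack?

      Stack        Input            Action
   1  $ S          h h d h h d h $  expand S → F
   2  $ F          h h d h h d h $  expand F → h D D
   3  $ D D h      h h d h h d h $  match h
   4  $ D D        h d h h d h $    expand D → K h d h
   5  $ D h d h K  h d h h d h $    expand K → epsilon
   6  $ D h d h    h d h h d h $    match h
   7  $ D h d      d h h d h $      match d
   8  $ D h        h h d h $        match h
   9  $ D          h d h $          expand D → K h d h
  10  $ h d h K    h d h $          expand K → epsilon
  11  $ h d h      h d h $          match h
  12  $ h d        d h $            match d
Stack after step 12: $ h (top = h).

h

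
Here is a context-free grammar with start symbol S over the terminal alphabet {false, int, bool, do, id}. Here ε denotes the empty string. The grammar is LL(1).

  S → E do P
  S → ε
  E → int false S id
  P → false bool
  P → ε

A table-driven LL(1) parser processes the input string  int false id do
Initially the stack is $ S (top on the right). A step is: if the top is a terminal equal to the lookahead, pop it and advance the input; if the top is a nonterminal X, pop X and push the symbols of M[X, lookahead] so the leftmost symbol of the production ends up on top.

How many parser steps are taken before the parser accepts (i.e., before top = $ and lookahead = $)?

step 1: stack=$ S  input=int false id do $  — expand S → E do P
step 2: stack=$ P do E  input=int false id do $  — expand E → int false S id
step 3: stack=$ P do id S false int  input=int false id do $  — match int
step 4: stack=$ P do id S false  input=false id do $  — match false
step 5: stack=$ P do id S  input=id do $  — expand S → ε
step 6: stack=$ P do id  input=id do $  — match id
step 7: stack=$ P do  input=do $  — match do
step 8: stack=$ P  input=$  — expand P → ε
Accept reached after 8 steps.

8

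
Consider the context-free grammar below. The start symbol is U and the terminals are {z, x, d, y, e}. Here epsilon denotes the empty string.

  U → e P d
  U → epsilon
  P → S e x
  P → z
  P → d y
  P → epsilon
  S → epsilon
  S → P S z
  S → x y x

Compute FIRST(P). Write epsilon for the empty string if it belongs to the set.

{epsilon, d, e, x, z}

FIRST(U) = {epsilon, e}
FIRST(P) = {epsilon, d, e, x, z}  (via S e x)
FIRST(S) = {epsilon, d, e, x, z}  (via P S z)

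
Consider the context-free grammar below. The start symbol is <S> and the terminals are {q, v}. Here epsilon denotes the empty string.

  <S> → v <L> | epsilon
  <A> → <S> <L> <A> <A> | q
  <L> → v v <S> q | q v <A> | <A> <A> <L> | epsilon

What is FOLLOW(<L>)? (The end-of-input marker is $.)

{$, q, v}

FIRST(<S>) = {epsilon, v}
FIRST(<A>) = {q, v}  (via <S> <L> <A> <A>)
FIRST(<L>) = {epsilon, q, v}  (via <A> <A> <L>)
FOLLOW(<S>) includes $ since <S> is the start symbol.
FOLLOW(<S>): in <A>→<S> <L> <A> <A>, <S> is followed by <L> <A> <A> with FIRST {q, v}; in <L>→v v <S> q, <S> is followed by q with FIRST {q}. Thus FOLLOW(<S>) = {$, q, v}.
FOLLOW(<L>): in <S>→v <L>, the suffix after <L> is empty, so FOLLOW(<L>) ⊇ FOLLOW(<S>) = {$, q, v}; in <A>→<S> <L> <A> <A>, <L> is followed by <A> <A> with FIRST {q, v}; in <L>→<A> <A> <L>, the suffix after <L> is empty (adds nothing new). Thus FOLLOW(<L>) = {$, q, v}.
FOLLOW(<A>): in <A>→<S> <L> <A> <A> (occurrence 1), <A> is followed by <A> with FIRST {q, v}; in <A>→<S> <L> <A> <A> (occurrence 2), the suffix after <A> is empty (adds nothing new); in <L>→q v <A>, the suffix after <A> is empty, so FOLLOW(<A>) ⊇ FOLLOW(<L>) = {$, q, v}; in <L>→<A> <A> <L> (occurrence 1), <A> is followed by <A> <L> with FIRST {q, v}; in <L>→<A> <A> <L> (occurrence 2), <A> is followed by <L> with FIRST {epsilon, q, v}; in <L>→<A> <A> <L> (occurrence 2), the suffix after <A> is nullable, so FOLLOW(<A>) ⊇ FOLLOW(<L>) = {$, q, v}. Thus FOLLOW(<A>) = {$, q, v}.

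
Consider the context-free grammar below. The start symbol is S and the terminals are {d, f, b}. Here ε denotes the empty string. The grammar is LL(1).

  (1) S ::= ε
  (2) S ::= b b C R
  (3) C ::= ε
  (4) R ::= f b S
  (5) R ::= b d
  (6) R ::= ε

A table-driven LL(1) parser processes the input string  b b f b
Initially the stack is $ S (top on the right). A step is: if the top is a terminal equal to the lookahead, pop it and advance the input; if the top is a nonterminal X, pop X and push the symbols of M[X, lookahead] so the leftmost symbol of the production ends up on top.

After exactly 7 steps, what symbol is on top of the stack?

S

     Stack      Input      Action
  1  $ S        b b f b $  expand S ::= b b C R
  2  $ R C b b  b b f b $  match b
  3  $ R C b    b f b $    match b
  4  $ R C      f b $      expand C ::= ε
  5  $ R        f b $      expand R ::= f b S
  6  $ S b f    f b $      match f
  7  $ S b      b $        match b
Stack after step 7: $ S (top = S).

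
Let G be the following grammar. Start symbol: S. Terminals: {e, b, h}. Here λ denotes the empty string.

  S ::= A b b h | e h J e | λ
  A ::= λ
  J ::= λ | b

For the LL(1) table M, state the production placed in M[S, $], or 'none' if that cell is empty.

FIRST(A) = {λ}
FIRST(J) = {λ, b}
FIRST(S) = {λ, b, e}  (via A b b h)
FOLLOW(S) includes $ since S is the start symbol.
FOLLOW(S): S appears on no right-hand side. Thus FOLLOW(S) = {$}.
For S ::= A b b h: FIRST(A b b h) = {b}, so it goes in M[S, t] for t ∈ {b}.
For S ::= e h J e: FIRST(e h J e) = {e}, so it goes in M[S, t] for t ∈ {e}.
For S ::= λ: FIRST(λ) = {λ}, so it goes in M[S, t] for t ∈ {}; since λ ∈ FIRST, also for every t ∈ FOLLOW(S) = {$}.

S ::= λ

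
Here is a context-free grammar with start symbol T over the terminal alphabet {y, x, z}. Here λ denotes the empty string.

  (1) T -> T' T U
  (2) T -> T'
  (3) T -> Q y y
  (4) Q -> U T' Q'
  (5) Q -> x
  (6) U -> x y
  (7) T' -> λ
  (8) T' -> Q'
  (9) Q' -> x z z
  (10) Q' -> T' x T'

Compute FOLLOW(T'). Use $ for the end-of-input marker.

{$, x, y}

FIRST(U) = {x}
FIRST(Q) = {x}  (via U T' Q')
FIRST(T) = {λ, x}  (via T' T U, T', Q y y)
FIRST(T') = {λ, x}  (via Q')
FIRST(Q') = {x}  (via T' x T')
FOLLOW(T) includes $ since T is the start symbol.
FOLLOW(T): in T->T' T U, T is followed by U with FIRST {x}. Thus FOLLOW(T) = {$, x}.
FOLLOW(Q): in T->Q y y, Q is followed by y y with FIRST {y}. Thus FOLLOW(Q) = {y}.
FOLLOW(U): in T->T' T U, the suffix after U is empty, so FOLLOW(U) ⊇ FOLLOW(T) = {$, x}; in Q->U T' Q', U is followed by T' Q' with FIRST {x}. Thus FOLLOW(U) = {$, x}.
FOLLOW(T'): in T->T' T U, T' is followed by T U with FIRST {x}; in T->T', the suffix after T' is empty, so FOLLOW(T') ⊇ FOLLOW(T) = {$, x}; in Q->U T' Q', T' is followed by Q' with FIRST {x}; in Q'->T' x T' (occurrence 1), T' is followed by x T' with FIRST {x}; in Q'->T' x T' (occurrence 2), the suffix after T' is empty, so FOLLOW(T') ⊇ FOLLOW(Q') = {$, x, y}. Thus FOLLOW(T') = {$, x, y}.
FOLLOW(Q'): in Q->U T' Q', the suffix after Q' is empty, so FOLLOW(Q') ⊇ FOLLOW(Q) = {y}; in T'->Q', the suffix after Q' is empty, so FOLLOW(Q') ⊇ FOLLOW(T') = {$, x, y}. Thus FOLLOW(Q') = {$, x, y}.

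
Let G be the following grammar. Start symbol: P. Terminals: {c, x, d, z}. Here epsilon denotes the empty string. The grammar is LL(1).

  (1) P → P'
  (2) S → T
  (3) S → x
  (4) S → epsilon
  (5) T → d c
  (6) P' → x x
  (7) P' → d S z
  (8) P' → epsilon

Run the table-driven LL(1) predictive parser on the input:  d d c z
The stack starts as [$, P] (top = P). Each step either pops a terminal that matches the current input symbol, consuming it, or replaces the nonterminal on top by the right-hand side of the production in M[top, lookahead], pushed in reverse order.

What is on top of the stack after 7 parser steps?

z

step 1: stack=$ P  input=d d c z $  — expand P → P'
step 2: stack=$ P'  input=d d c z $  — expand P' → d S z
step 3: stack=$ z S d  input=d d c z $  — match d
step 4: stack=$ z S  input=d c z $  — expand S → T
step 5: stack=$ z T  input=d c z $  — expand T → d c
step 6: stack=$ z c d  input=d c z $  — match d
step 7: stack=$ z c  input=c z $  — match c
Stack after step 7: $ z (top = z).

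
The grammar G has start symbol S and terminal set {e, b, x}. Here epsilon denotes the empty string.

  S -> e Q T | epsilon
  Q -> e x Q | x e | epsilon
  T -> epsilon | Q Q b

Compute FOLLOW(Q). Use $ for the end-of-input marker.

FIRST(S): from S->e Q T we get {e}; from S->epsilon we get {epsilon}. So FIRST(S) = {epsilon, e}.
FIRST(Q): from Q->e x Q we get {e}; from Q->x e we get {x}; from Q->epsilon we get {epsilon}. So FIRST(Q) = {epsilon, e, x}.
FIRST(T): from T->epsilon we get {epsilon}; from T->Q Q b we get {b, e, x}. So FIRST(T) = {epsilon, b, e, x}.
FOLLOW(S) includes $ since S is the start symbol.
FOLLOW(S): S appears on no right-hand side. Thus FOLLOW(S) = {$}.
FOLLOW(Q): in S->e Q T, Q is followed by T with FIRST {epsilon, b, e, x}; in S->e Q T, the suffix after Q is nullable, so FOLLOW(Q) ⊇ FOLLOW(S) = {$}; in Q->e x Q, the suffix after Q is empty (adds nothing new); in T->Q Q b (occurrence 1), Q is followed by Q b with FIRST {b, e, x}; in T->Q Q b (occurrence 2), Q is followed by b with FIRST {b}. Thus FOLLOW(Q) = {$, b, e, x}.
FOLLOW(T): in S->e Q T, the suffix after T is empty, so FOLLOW(T) ⊇ FOLLOW(S) = {$}. Thus FOLLOW(T) = {$}.

{$, b, e, x}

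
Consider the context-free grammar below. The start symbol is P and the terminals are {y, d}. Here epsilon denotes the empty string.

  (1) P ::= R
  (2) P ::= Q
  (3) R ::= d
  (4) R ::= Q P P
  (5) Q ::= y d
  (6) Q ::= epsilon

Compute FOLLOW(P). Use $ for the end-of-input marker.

{$, d, y}

FIRST(Q): from Q::=y d we get {y}; from Q::=epsilon we get {epsilon}. So FIRST(Q) = {epsilon, y}.
FIRST(P): from P::=R we get {epsilon, d, y}; from P::=Q we get {epsilon, y}. So FIRST(P) = {epsilon, d, y}.
FIRST(R): from R::=d we get {d}; from R::=Q P P we get {epsilon, d, y}. So FIRST(R) = {epsilon, d, y}.
FOLLOW(P) includes $ since P is the start symbol.
FOLLOW(P): in R::=Q P P (occurrence 1), P is followed by P with FIRST {epsilon, d, y}; in R::=Q P P (occurrence 1), the suffix after P is nullable, so FOLLOW(P) ⊇ FOLLOW(R) = {$, d, y}; in R::=Q P P (occurrence 2), the suffix after P is empty, so FOLLOW(P) ⊇ FOLLOW(R) = {$, d, y}. Thus FOLLOW(P) = {$, d, y}.
FOLLOW(R): in P::=R, the suffix after R is empty, so FOLLOW(R) ⊇ FOLLOW(P) = {$, d, y}. Thus FOLLOW(R) = {$, d, y}.
FOLLOW(Q): in P::=Q, the suffix after Q is empty, so FOLLOW(Q) ⊇ FOLLOW(P) = {$, d, y}; in R::=Q P P, Q is followed by P P with FIRST {epsilon, d, y}; in R::=Q P P, the suffix after Q is nullable, so FOLLOW(Q) ⊇ FOLLOW(R) = {$, d, y}. Thus FOLLOW(Q) = {$, d, y}.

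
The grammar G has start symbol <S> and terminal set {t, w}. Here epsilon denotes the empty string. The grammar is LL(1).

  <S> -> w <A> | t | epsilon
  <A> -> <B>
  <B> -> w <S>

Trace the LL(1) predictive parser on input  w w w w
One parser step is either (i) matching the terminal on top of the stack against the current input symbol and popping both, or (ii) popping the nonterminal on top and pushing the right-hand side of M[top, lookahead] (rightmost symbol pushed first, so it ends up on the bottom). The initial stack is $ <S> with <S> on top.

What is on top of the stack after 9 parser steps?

step 1: stack=$ <S>  input=w w w w $  — expand <S> -> w <A>
step 2: stack=$ <A> w  input=w w w w $  — match w
step 3: stack=$ <A>  input=w w w $  — expand <A> -> <B>
step 4: stack=$ <B>  input=w w w $  — expand <B> -> w <S>
step 5: stack=$ <S> w  input=w w w $  — match w
step 6: stack=$ <S>  input=w w $  — expand <S> -> w <A>
step 7: stack=$ <A> w  input=w w $  — match w
step 8: stack=$ <A>  input=w $  — expand <A> -> <B>
step 9: stack=$ <B>  input=w $  — expand <B> -> w <S>
Stack after step 9: $ <S> w (top = w).

w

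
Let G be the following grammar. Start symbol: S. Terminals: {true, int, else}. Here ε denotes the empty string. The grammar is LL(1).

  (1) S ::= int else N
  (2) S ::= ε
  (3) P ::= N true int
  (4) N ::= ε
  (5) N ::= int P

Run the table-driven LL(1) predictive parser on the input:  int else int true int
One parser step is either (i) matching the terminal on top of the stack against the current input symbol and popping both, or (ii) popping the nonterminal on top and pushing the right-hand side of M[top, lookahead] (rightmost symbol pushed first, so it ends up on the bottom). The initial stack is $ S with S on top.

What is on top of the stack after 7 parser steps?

step 1: stack=$ S  input=int else int true int $  — expand S ::= int else N
step 2: stack=$ N else int  input=int else int true int $  — match int
step 3: stack=$ N else  input=else int true int $  — match else
step 4: stack=$ N  input=int true int $  — expand N ::= int P
step 5: stack=$ P int  input=int true int $  — match int
step 6: stack=$ P  input=true int $  — expand P ::= N true int
step 7: stack=$ int true N  input=true int $  — expand N ::= ε
Stack after step 7: $ int true (top = true).

true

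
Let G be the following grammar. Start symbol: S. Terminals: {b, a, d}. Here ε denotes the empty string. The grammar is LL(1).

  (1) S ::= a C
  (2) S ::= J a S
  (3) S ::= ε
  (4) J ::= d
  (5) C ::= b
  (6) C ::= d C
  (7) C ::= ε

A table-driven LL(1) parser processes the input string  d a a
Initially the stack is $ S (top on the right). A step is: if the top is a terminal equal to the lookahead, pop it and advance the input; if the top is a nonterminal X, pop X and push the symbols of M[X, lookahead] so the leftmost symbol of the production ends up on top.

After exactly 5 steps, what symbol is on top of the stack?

a

step 1: stack=$ S  input=d a a $  — expand S ::= J a S
step 2: stack=$ S a J  input=d a a $  — expand J ::= d
step 3: stack=$ S a d  input=d a a $  — match d
step 4: stack=$ S a  input=a a $  — match a
step 5: stack=$ S  input=a $  — expand S ::= a C
Stack after step 5: $ C a (top = a).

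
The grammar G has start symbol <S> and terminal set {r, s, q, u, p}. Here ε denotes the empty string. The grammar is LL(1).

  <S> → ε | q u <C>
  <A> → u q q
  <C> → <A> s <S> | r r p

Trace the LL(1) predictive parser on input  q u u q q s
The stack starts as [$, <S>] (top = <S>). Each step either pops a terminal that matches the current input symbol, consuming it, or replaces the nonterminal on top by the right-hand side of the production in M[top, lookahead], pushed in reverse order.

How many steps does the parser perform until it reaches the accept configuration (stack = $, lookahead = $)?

10

      Stack          Input          Action
   1  $ <S>          q u u q q s $  expand <S> → q u <C>
   2  $ <C> u q      q u u q q s $  match q
   3  $ <C> u        u u q q s $    match u
   4  $ <C>          u q q s $      expand <C> → <A> s <S>
   5  $ <S> s <A>    u q q s $      expand <A> → u q q
   6  $ <S> s q q u  u q q s $      match u
   7  $ <S> s q q    q q s $        match q
   8  $ <S> s q      q s $          match q
   9  $ <S> s        s $            match s
  10  $ <S>          $              expand <S> → ε
Accept reached after 10 steps.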